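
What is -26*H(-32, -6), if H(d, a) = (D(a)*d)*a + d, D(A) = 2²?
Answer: -19136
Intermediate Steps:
D(A) = 4
H(d, a) = d + 4*a*d (H(d, a) = (4*d)*a + d = 4*a*d + d = d + 4*a*d)
-26*H(-32, -6) = -(-832)*(1 + 4*(-6)) = -(-832)*(1 - 24) = -(-832)*(-23) = -26*736 = -19136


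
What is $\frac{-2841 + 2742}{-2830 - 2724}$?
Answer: $\frac{99}{5554} \approx 0.017825$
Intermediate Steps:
$\frac{-2841 + 2742}{-2830 - 2724} = - \frac{99}{-2830 - 2724} = - \frac{99}{-5554} = \left(-99\right) \left(- \frac{1}{5554}\right) = \frac{99}{5554}$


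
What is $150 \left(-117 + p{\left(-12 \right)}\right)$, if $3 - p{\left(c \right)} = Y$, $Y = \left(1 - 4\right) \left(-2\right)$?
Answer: $-18000$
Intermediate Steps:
$Y = 6$ ($Y = \left(-3\right) \left(-2\right) = 6$)
$p{\left(c \right)} = -3$ ($p{\left(c \right)} = 3 - 6 = -3$)
$150 \left(-117 + p{\left(-12 \right)}\right) = 150 \left(-117 - 3\right) = 150 \left(-120\right) = -18000$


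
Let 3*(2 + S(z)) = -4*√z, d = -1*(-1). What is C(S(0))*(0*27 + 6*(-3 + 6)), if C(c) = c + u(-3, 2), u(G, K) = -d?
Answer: -54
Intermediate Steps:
d = 1
S(z) = -2 - 4*√z/3 (S(z) = -2 + (-4*√z)/3 = -2 - 4*√z/3)
u(G, K) = -1 (u(G, K) = -1*1 = -1)
C(c) = -1 + c (C(c) = c - 1 = -1 + c)
C(S(0))*(0*27 + 6*(-3 + 6)) = (-1 + (-2 - 4*√0/3))*(0*27 + 6*(-3 + 6)) = (-1 + (-2 - 4/3*0))*(0 + 6*3) = (-1 + (-2 + 0))*(0 + 18) = (-1 - 2)*18 = -3*18 = -54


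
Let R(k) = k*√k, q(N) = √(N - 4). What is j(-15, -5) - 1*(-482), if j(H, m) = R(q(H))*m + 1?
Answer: 483 - 5*(-19)^(¾) ≈ 515.17 - 32.175*I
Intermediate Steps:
q(N) = √(-4 + N)
R(k) = k^(3/2)
j(H, m) = 1 + m*(-4 + H)^(¾) (j(H, m) = (√(-4 + H))^(3/2)*m + 1 = (-4 + H)^(¾)*m + 1 = m*(-4 + H)^(¾) + 1 = 1 + m*(-4 + H)^(¾))
j(-15, -5) - 1*(-482) = (1 - 5*(-4 - 15)^(¾)) - 1*(-482) = (1 - 5*(-19)^(¾)) + 482 = 483 - 5*(-19)^(¾)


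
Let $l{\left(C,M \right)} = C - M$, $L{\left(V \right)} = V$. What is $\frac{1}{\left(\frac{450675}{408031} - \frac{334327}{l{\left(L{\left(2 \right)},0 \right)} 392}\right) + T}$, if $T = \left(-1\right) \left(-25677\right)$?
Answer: $\frac{6528496}{164855407079} \approx 3.9601 \cdot 10^{-5}$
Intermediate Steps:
$T = 25677$
$\frac{1}{\left(\frac{450675}{408031} - \frac{334327}{l{\left(L{\left(2 \right)},0 \right)} 392}\right) + T} = \frac{1}{\left(\frac{450675}{408031} - \frac{334327}{\left(2 - 0\right) 392}\right) + 25677} = \frac{1}{\left(450675 \cdot \frac{1}{408031} - \frac{334327}{\left(2 + 0\right) 392}\right) + 25677} = \frac{1}{\left(\frac{450675}{408031} - \frac{334327}{2 \cdot 392}\right) + 25677} = \frac{1}{\left(\frac{450675}{408031} - \frac{334327}{784}\right) + 25677} = \frac{1}{\left(\frac{450675}{408031} - \frac{6823}{16}\right) + 25677} = \frac{1}{- \frac{2776784713}{6528496} + 25677} = \frac{1}{\frac{164855407079}{6528496}} = \frac{6528496}{164855407079}$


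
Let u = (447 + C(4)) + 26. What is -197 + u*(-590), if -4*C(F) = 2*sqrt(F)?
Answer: -278677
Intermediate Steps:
C(F) = -sqrt(F)/2
u = 472 (u = (447 - sqrt(4)/2) + 26 = (447 - 1/2*2) + 26 = (447 - 1) + 26 = 446 + 26 = 472)
-197 + u*(-590) = -197 + 472*(-590) = -197 - 278480 = -278677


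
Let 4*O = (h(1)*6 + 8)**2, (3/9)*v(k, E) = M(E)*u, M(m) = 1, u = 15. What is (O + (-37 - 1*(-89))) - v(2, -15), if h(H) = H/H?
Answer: 56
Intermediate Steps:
h(H) = 1
v(k, E) = 45 (v(k, E) = 3*(1*15) = 3*15 = 45)
O = 49 (O = (1*6 + 8)**2/4 = (6 + 8)**2/4 = (1/4)*14**2 = (1/4)*196 = 49)
(O + (-37 - 1*(-89))) - v(2, -15) = (49 + (-37 - 1*(-89))) - 1*45 = (49 + (-37 + 89)) - 45 = (49 + 52) - 45 = 101 - 45 = 56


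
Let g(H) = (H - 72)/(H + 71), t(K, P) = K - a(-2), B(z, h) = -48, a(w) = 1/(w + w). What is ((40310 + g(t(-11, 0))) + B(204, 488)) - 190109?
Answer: -36113458/241 ≈ -1.4985e+5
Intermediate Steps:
a(w) = 1/(2*w)
t(K, P) = ¼ + K (t(K, P) = K - 1/(2*(-2)) = K - (-1)/(2*2) = K - 1*(-¼) = K + ¼ = ¼ + K)
g(H) = (-72 + H)/(71 + H)
((40310 + g(t(-11, 0))) + B(204, 488)) - 190109 = ((40310 + (-72 + (¼ - 11))/(71 + (¼ - 11))) - 48) - 190109 = ((40310 + (-72 - 43/4)/(71 - 43/4)) - 48) - 190109 = ((40310 - 331/4/(241/4)) - 48) - 190109 = ((40310 + (4/241)*(-331/4)) - 48) - 190109 = ((40310 - 331/241) - 48) - 190109 = (9714379/241 - 48) - 190109 = 9702811/241 - 190109 = -36113458/241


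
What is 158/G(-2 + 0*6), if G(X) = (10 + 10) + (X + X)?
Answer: 79/8 ≈ 9.8750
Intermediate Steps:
G(X) = 20 + 2*X
158/G(-2 + 0*6) = 158/(20 + 2*(-2 + 0*6)) = 158/(20 + 2*(-2 + 0)) = 158/(20 + 2*(-2)) = 158/(20 - 4) = 158/16 = 158*(1/16) = 79/8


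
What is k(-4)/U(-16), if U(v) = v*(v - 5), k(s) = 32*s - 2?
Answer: -65/168 ≈ -0.38690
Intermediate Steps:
k(s) = -2 + 32*s
U(v) = v*(-5 + v)
k(-4)/U(-16) = (-2 + 32*(-4))/((-16*(-5 - 16))) = (-2 - 128)/((-16*(-21))) = -130/336 = -130*1/336 = -65/168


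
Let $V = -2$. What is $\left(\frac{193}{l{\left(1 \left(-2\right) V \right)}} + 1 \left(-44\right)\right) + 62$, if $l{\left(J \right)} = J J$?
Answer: $\frac{481}{16} \approx 30.063$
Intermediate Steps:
$l{\left(J \right)} = J^{2}$
$\left(\frac{193}{l{\left(1 \left(-2\right) V \right)}} + 1 \left(-44\right)\right) + 62 = \left(\frac{193}{\left(1 \left(-2\right) \left(-2\right)\right)^{2}} + 1 \left(-44\right)\right) + 62 = \left(\frac{193}{\left(\left(-2\right) \left(-2\right)\right)^{2}} - 44\right) + 62 = \left(\frac{193}{4^{2}} - 44\right) + 62 = \left(\frac{193}{16} - 44\right) + 62 = - \frac{511}{16} + 62 = \frac{481}{16}$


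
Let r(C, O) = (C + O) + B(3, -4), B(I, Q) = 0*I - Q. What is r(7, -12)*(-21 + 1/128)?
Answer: 2687/128 ≈ 20.992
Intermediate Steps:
B(I, Q) = -Q (B(I, Q) = 0 - Q = -Q)
r(C, O) = 4 + C + O (r(C, O) = (C + O) - 1*(-4) = (C + O) + 4 = 4 + C + O)
r(7, -12)*(-21 + 1/128) = (4 + 7 - 12)*(-21 + 1/128) = -(-21 + 1/128) = -1*(-2687/128) = 2687/128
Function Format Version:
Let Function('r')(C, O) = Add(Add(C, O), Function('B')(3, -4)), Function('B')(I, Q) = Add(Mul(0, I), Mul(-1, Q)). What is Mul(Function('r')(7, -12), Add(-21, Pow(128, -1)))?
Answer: Rational(2687, 128) ≈ 20.992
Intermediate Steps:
Function('B')(I, Q) = Mul(-1, Q) (Function('B')(I, Q) = Add(0, Mul(-1, Q)) = Mul(-1, Q))
Function('r')(C, O) = Add(4, C, O) (Function('r')(C, O) = Add(Add(C, O), Mul(-1, -4)) = Add(Add(C, O), 4) = Add(4, C, O))
Mul(Function('r')(7, -12), Add(-21, Pow(128, -1))) = Mul(Add(4, 7, -12), Add(-21, Pow(128, -1))) = Mul(-1, Add(-21, Rational(1, 128))) = Mul(-1, Rational(-2687, 128)) = Rational(2687, 128)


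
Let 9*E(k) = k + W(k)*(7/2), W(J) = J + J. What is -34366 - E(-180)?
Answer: -34206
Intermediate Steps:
W(J) = 2*J
E(k) = 8*k/9 (E(k) = (k + (2*k)*(7/2))/9 = (k + 7*k)/9 = (8*k)/9 = 8*k/9)
-34366 - E(-180) = -34366 - 8*(-180)/9 = -34366 - 1*(-160) = -34366 + 160 = -34206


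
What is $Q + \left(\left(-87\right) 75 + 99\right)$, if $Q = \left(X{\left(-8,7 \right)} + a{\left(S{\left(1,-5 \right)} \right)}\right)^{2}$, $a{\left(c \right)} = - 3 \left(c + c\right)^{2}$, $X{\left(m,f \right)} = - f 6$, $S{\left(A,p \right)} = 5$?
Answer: $110538$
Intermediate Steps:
$X{\left(m,f \right)} = - 6 f$
$a{\left(c \right)} = - 12 c^{2}$ ($a{\left(c \right)} = - 3 \left(2 c\right)^{2} = - 3 \cdot 4 c^{2} = - 12 c^{2}$)
$Q = 116964$ ($Q = \left(\left(-6\right) 7 - 12 \cdot 5^{2}\right)^{2} = \left(-42 - 300\right)^{2} = \left(-342\right)^{2} = 116964$)
$Q + \left(\left(-87\right) 75 + 99\right) = 116964 + \left(\left(-87\right) 75 + 99\right) = 116964 + \left(-6525 + 99\right) = 116964 - 6426 = 110538$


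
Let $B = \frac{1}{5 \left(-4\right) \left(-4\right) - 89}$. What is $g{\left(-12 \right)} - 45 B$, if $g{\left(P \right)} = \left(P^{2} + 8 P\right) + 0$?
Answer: $53$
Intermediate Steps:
$g{\left(P \right)} = P^{2} + 8 P$
$B = - \frac{1}{9}$ ($B = \frac{1}{\left(-20\right) \left(-4\right) - 89} = \frac{1}{80 - 89} = \frac{1}{-9} = - \frac{1}{9} \approx -0.11111$)
$g{\left(-12 \right)} - 45 B = - 12 \left(8 - 12\right) - -5 = \left(-12\right) \left(-4\right) + 5 = 48 + 5 = 53$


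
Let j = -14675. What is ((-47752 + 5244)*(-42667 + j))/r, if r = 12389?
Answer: 2437493736/12389 ≈ 1.9675e+5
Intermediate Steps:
((-47752 + 5244)*(-42667 + j))/r = ((-47752 + 5244)*(-42667 - 14675))/12389 = -42508*(-57342)*(1/12389) = 2437493736*(1/12389) = 2437493736/12389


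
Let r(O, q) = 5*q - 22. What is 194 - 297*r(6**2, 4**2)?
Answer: -17032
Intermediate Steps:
r(O, q) = -22 + 5*q
194 - 297*r(6**2, 4**2) = 194 - 297*(-22 + 5*4**2) = 194 - 297*(-22 + 5*16) = 194 - 297*(-22 + 80) = 194 - 297*58 = 194 - 17226 = -17032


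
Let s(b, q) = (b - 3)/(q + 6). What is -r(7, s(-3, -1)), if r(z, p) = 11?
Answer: -11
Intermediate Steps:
s(b, q) = (-3 + b)/(6 + q)
-r(7, s(-3, -1)) = -1*11 = -11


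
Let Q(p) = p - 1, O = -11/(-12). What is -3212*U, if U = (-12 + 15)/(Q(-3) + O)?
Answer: 115632/37 ≈ 3125.2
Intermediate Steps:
O = 11/12 (O = -11*(-1/12) = 11/12 ≈ 0.91667)
Q(p) = -1 + p
U = -36/37 (U = (-12 + 15)/((-1 - 3) + 11/12) = 3/(-4 + 11/12) = 3/(-37/12) = 3*(-12/37) = -36/37 ≈ -0.97297)
-3212*U = -3212*(-36/37) = 115632/37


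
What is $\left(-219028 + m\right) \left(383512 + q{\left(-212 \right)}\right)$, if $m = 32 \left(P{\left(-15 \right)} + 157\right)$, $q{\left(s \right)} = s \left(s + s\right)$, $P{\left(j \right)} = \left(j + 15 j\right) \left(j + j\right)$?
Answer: $7761866400$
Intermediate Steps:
$P{\left(j \right)} = 32 j^{2}$ ($P{\left(j \right)} = 16 j 2 j = 32 j^{2}$)
$q{\left(s \right)} = 2 s^{2}$ ($q{\left(s \right)} = s 2 s = 2 s^{2}$)
$m = 235424$ ($m = 32 \left(32 \left(-15\right)^{2} + 157\right) = 32 \left(32 \cdot 225 + 157\right) = 32 \left(7200 + 157\right) = 32 \cdot 7357 = 235424$)
$\left(-219028 + m\right) \left(383512 + q{\left(-212 \right)}\right) = \left(-219028 + 235424\right) \left(383512 + 2 \left(-212\right)^{2}\right) = 16396 \left(383512 + 2 \cdot 44944\right) = 16396 \left(383512 + 89888\right) = 16396 \cdot 473400 = 7761866400$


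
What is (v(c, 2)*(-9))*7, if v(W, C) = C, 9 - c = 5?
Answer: -126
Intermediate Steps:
c = 4 (c = 9 - 1*5 = 9 - 5 = 4)
(v(c, 2)*(-9))*7 = (2*(-9))*7 = -18*7 = -126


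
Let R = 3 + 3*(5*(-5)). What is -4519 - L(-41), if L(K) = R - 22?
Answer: -4425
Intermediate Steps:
R = -72 (R = 3 + 3*(-25) = 3 - 75 = -72)
L(K) = -94 (L(K) = -72 - 22 = -94)
-4519 - L(-41) = -4519 - 1*(-94) = -4519 + 94 = -4425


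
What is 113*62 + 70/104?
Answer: 364347/52 ≈ 7006.7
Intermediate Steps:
113*62 + 70/104 = 7006 + 70*(1/104) = 7006 + 35/52 = 364347/52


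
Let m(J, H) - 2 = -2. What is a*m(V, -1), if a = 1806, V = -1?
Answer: 0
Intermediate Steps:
m(J, H) = 0 (m(J, H) = 2 - 2 = 0)
a*m(V, -1) = 1806*0 = 0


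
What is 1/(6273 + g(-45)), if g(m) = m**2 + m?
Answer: 1/8253 ≈ 0.00012117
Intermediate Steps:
g(m) = m + m**2
1/(6273 + g(-45)) = 1/(6273 - 45*(1 - 45)) = 1/(6273 - 45*(-44)) = 1/(6273 + 1980) = 1/8253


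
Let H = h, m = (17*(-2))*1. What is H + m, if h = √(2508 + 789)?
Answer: -34 + √3297 ≈ 23.419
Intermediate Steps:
h = √3297 ≈ 57.419
m = -34 (m = -34*1 = -34)
H = √3297 ≈ 57.419
H + m = √3297 - 34 = -34 + √3297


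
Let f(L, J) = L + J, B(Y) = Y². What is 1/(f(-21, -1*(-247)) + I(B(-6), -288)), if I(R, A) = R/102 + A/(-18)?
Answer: 17/4120 ≈ 0.0041262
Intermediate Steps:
I(R, A) = -A/18 + R/102 (I(R, A) = R*(1/102) + A*(-1/18) = R/102 - A/18 = -A/18 + R/102)
f(L, J) = J + L
1/(f(-21, -1*(-247)) + I(B(-6), -288)) = 1/((-1*(-247) - 21) + (-1/18*(-288) + (1/102)*(-6)²)) = 1/((247 - 21) + (16 + (1/102)*36)) = 1/(226 + (16 + 6/17)) = 1/(226 + 278/17) = 1/(4120/17) = 17/4120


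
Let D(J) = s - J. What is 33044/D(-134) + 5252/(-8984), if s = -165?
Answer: -74257527/69626 ≈ -1066.5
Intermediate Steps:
D(J) = -165 - J
33044/D(-134) + 5252/(-8984) = 33044/(-165 - 1*(-134)) + 5252/(-8984) = 33044/(-165 + 134) + 5252*(-1/8984) = 33044/(-31) - 1313/2246 = 33044*(-1/31) - 1313/2246 = -33044/31 - 1313/2246 = -74257527/69626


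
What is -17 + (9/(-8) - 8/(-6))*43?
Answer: -193/24 ≈ -8.0417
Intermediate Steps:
-17 + (9/(-8) - 8/(-6))*43 = -17 + (9*(-1/8) - 8*(-1/6))*43 = -17 + (-9/8 + 4/3)*43 = -17 + (5/24)*43 = -17 + 215/24 = -193/24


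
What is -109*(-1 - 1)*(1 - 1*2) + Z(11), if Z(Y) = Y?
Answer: -207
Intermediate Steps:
-109*(-1 - 1)*(1 - 1*2) + Z(11) = -109*(-1 - 1)*(1 - 1*2) + 11 = -(-218)*(1 - 2) + 11 = -(-218)*(-1) + 11 = -109*2 + 11 = -218 + 11 = -207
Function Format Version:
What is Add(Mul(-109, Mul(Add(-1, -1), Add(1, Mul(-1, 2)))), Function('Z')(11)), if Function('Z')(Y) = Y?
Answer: -207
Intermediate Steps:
Add(Mul(-109, Mul(Add(-1, -1), Add(1, Mul(-1, 2)))), Function('Z')(11)) = Add(Mul(-109, Mul(Add(-1, -1), Add(1, Mul(-1, 2)))), 11) = Add(Mul(-109, Mul(-2, Add(1, -2))), 11) = Add(Mul(-109, Mul(-2, -1)), 11) = Add(Mul(-109, 2), 11) = Add(-218, 11) = -207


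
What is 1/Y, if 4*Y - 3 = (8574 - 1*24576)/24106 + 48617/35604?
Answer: 1716540048/1588518133 ≈ 1.0806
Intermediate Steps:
Y = 1588518133/1716540048 (Y = ¾ + ((8574 - 1*24576)/24106 + 48617/35604)/4 = ¾ + ((8574 - 24576)*(1/24106) + 48617*(1/35604))/4 = ¾ + (-16002*1/24106 + 48617/35604)/4 = ¾ + (-8001/12053 + 48617/35604)/4 = ¾ + (¼)*(301113097/429135012) = ¾ + 301113097/1716540048 = 1588518133/1716540048 ≈ 0.92542)
1/Y = 1/(1588518133/1716540048) = 1716540048/1588518133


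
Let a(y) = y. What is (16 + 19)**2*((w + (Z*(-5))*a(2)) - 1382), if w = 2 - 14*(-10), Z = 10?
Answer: -1641500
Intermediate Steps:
w = 142 (w = 2 + 140 = 142)
(16 + 19)**2*((w + (Z*(-5))*a(2)) - 1382) = (16 + 19)**2*((142 + (10*(-5))*2) - 1382) = 35**2*((142 - 50*2) - 1382) = 1225*((142 - 100) - 1382) = 1225*(42 - 1382) = 1225*(-1340) = -1641500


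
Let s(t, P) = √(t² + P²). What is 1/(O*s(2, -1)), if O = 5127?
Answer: √5/25635 ≈ 8.7227e-5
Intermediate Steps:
s(t, P) = √(P² + t²)
1/(O*s(2, -1)) = 1/(5127*√((-1)² + 2²)) = 1/(5127*√(1 + 4)) = 1/(5127*√5) = √5/25635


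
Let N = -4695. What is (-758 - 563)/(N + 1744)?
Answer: 1321/2951 ≈ 0.44764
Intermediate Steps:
(-758 - 563)/(N + 1744) = (-758 - 563)/(-4695 + 1744) = -1321/(-2951) = -1321*(-1/2951) = 1321/2951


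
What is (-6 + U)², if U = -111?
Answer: 13689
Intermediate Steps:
(-6 + U)² = (-6 - 111)² = (-117)² = 13689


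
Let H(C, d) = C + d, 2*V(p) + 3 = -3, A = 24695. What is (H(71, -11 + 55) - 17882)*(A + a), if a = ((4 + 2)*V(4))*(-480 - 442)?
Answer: -733617197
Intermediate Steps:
V(p) = -3 (V(p) = -3/2 + (1/2)*(-3) = -3/2 - 3/2 = -3)
a = 16596 (a = ((4 + 2)*(-3))*(-480 - 442) = (6*(-3))*(-922) = -18*(-922) = 16596)
(H(71, -11 + 55) - 17882)*(A + a) = ((71 + (-11 + 55)) - 17882)*(24695 + 16596) = ((71 + 44) - 17882)*41291 = (115 - 17882)*41291 = -17767*41291 = -733617197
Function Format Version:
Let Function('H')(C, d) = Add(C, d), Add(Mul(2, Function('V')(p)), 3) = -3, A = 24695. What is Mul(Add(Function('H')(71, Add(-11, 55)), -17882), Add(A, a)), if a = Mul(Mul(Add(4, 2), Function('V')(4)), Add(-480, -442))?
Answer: -733617197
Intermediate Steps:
Function('V')(p) = -3 (Function('V')(p) = Add(Rational(-3, 2), Mul(Rational(1, 2), -3)) = Add(Rational(-3, 2), Rational(-3, 2)) = -3)
a = 16596 (a = Mul(Mul(Add(4, 2), -3), Add(-480, -442)) = Mul(Mul(6, -3), -922) = Mul(-18, -922) = 16596)
Mul(Add(Function('H')(71, Add(-11, 55)), -17882), Add(A, a)) = Mul(Add(Add(71, Add(-11, 55)), -17882), Add(24695, 16596)) = Mul(Add(Add(71, 44), -17882), 41291) = Mul(Add(115, -17882), 41291) = Mul(-17767, 41291) = -733617197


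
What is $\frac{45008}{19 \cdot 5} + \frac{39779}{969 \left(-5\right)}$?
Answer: $\frac{2255629}{4845} \approx 465.56$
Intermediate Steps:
$\frac{45008}{19 \cdot 5} + \frac{39779}{969 \left(-5\right)} = \frac{45008}{95} + \frac{39779}{-4845} = 45008 \cdot \frac{1}{95} + 39779 \left(- \frac{1}{4845}\right) = \frac{45008}{95} - \frac{39779}{4845} = \frac{2255629}{4845}$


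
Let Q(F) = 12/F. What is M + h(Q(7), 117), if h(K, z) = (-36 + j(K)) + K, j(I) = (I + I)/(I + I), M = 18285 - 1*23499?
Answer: -36731/7 ≈ -5247.3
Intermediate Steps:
M = -5214 (M = 18285 - 23499 = -5214)
j(I) = 1 (j(I) = (2*I)/((2*I)) = (2*I)*(1/(2*I)) = 1)
h(K, z) = -35 + K (h(K, z) = (-36 + 1) + K = -35 + K)
M + h(Q(7), 117) = -5214 + (-35 + 12/7) = -5214 - 233/7 = -36731/7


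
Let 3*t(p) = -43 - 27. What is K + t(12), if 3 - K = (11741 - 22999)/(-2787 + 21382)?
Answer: -1100521/55785 ≈ -19.728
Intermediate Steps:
t(p) = -70/3 (t(p) = (-43 - 27)/3 = (1/3)*(-70) = -70/3)
K = 67043/18595 (K = 3 - (11741 - 22999)/(-2787 + 21382) = 3 - (-11258)/18595 = 3 - 1*(-11258/18595) = 3 + 11258/18595 = 67043/18595 ≈ 3.6054)
K + t(12) = 67043/18595 - 70/3 = -1100521/55785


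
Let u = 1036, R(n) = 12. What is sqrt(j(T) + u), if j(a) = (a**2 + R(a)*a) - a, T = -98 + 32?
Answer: sqrt(4666) ≈ 68.308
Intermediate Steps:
T = -66
j(a) = a**2 + 11*a (j(a) = (a**2 + 12*a) - a = a**2 + 11*a)
sqrt(j(T) + u) = sqrt(-66*(11 - 66) + 1036) = sqrt(-66*(-55) + 1036) = sqrt(3630 + 1036) = sqrt(4666)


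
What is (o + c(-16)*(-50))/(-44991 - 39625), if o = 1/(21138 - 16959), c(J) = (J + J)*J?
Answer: 106982399/353610264 ≈ 0.30254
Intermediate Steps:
c(J) = 2*J**2 (c(J) = (2*J)*J = 2*J**2)
o = 1/4179 ≈ 0.00023929
(o + c(-16)*(-50))/(-44991 - 39625) = (1/4179 + (2*(-16)**2)*(-50))/(-44991 - 39625) = (1/4179 + (2*256)*(-50))/(-84616) = (1/4179 + 512*(-50))*(-1/84616) = (1/4179 - 25600)*(-1/84616) = -106982399/4179*(-1/84616) = 106982399/353610264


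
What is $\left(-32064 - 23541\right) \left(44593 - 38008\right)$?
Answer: $-366158925$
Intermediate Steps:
$\left(-32064 - 23541\right) \left(44593 - 38008\right) = \left(-32064 + \left(-24447 + 906\right)\right) 6585 = \left(-32064 - 23541\right) 6585 = \left(-55605\right) 6585 = -366158925$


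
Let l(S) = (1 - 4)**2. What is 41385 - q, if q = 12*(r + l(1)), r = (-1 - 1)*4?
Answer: 41373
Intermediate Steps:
l(S) = 9 (l(S) = (-3)**2 = 9)
r = -8 (r = -2*4 = -8)
q = 12 (q = 12*(-8 + 9) = 12*1 = 12)
41385 - q = 41385 - 1*12 = 41385 - 12 = 41373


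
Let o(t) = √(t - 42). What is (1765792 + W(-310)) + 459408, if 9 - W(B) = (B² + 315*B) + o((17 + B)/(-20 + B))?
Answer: 2226759 - I*√4477110/330 ≈ 2.2268e+6 - 6.4119*I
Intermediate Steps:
o(t) = √(-42 + t)
W(B) = 9 - B² - √(-42 + (17 + B)/(-20 + B)) - 315*B (W(B) = 9 - ((B² + 315*B) + √(-42 + (17 + B)/(-20 + B))) = 9 - (B² + √(-42 + (17 + B)/(-20 + B)) + 315*B) = 9 + (-B² - √(-42 + (17 + B)/(-20 + B)) - 315*B) = 9 - B² - √(-42 + (17 + B)/(-20 + B)) - 315*B)
(1765792 + W(-310)) + 459408 = (1765792 + (9 - 1*(-310)² - √(-(-857 + 41*(-310))/(-20 - 310)) - 315*(-310))) + 459408 = (1765792 + (9 - 1*96100 - √(-1*(-857 - 12710)/(-330)) + 97650)) + 459408 = (1765792 + (9 - 96100 - √(-1*(-1/330)*(-13567)) + 97650)) + 459408 = (1765792 + (9 - 96100 - √(-13567/330) + 97650)) + 459408 = (1765792 + (9 - 96100 - I*√4477110/330 + 97650)) + 459408 = (1765792 + (1559 - I*√4477110/330)) + 459408 = (1767351 - I*√4477110/330) + 459408 = 2226759 - I*√4477110/330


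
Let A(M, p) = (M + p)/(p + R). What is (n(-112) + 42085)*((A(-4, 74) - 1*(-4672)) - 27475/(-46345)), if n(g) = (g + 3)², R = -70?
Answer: 2346035343003/9269 ≈ 2.5311e+8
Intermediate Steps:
A(M, p) = (M + p)/(-70 + p) (A(M, p) = (M + p)/(p - 70) = (M + p)/(-70 + p))
n(g) = (3 + g)²
(n(-112) + 42085)*((A(-4, 74) - 1*(-4672)) - 27475/(-46345)) = ((3 - 112)² + 42085)*(((-4 + 74)/(-70 + 74) - 1*(-4672)) - 27475/(-46345)) = ((-109)² + 42085)*((70/4 + 4672) - 27475*(-1/46345)) = (11881 + 42085)*(((¼)*70 + 4672) + 5495/9269) = 53966*((35/2 + 4672) + 5495/9269) = 53966*(9379/2 + 5495/9269) = 53966*(86944941/18538) = 2346035343003/9269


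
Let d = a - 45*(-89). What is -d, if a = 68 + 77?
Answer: -4150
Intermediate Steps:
a = 145
d = 4150 (d = 145 - 45*(-89) = 145 + 4005 = 4150)
-d = -1*4150 = -4150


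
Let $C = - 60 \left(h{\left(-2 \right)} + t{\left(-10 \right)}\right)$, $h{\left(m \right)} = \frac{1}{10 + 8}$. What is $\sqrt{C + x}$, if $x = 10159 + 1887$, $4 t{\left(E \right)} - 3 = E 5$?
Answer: $\frac{\sqrt{114729}}{3} \approx 112.91$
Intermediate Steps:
$h{\left(m \right)} = \frac{1}{18}$
$t{\left(E \right)} = \frac{3}{4} + \frac{5 E}{4}$ ($t{\left(E \right)} = \frac{3}{4} + \frac{E 5}{4} = \frac{3}{4} + \frac{5 E}{4}$)
$C = \frac{2105}{3}$ ($C = - 60 \left(\frac{1}{18} + \left(\frac{3}{4} + \frac{5}{4} \left(-10\right)\right)\right) = - 60 \left(\frac{1}{18} + \left(\frac{3}{4} - \frac{25}{2}\right)\right) = - 60 \left(\frac{1}{18} - \frac{47}{4}\right) = \left(-60\right) \left(- \frac{421}{36}\right) = \frac{2105}{3} \approx 701.67$)
$x = 12046$
$\sqrt{C + x} = \sqrt{\frac{2105}{3} + 12046} = \sqrt{\frac{38243}{3}} = \frac{\sqrt{114729}}{3}$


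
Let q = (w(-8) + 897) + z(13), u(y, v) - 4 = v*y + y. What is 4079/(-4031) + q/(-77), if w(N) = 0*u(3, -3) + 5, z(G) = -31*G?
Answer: -2325552/310387 ≈ -7.4924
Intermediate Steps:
u(y, v) = 4 + y + v*y (u(y, v) = 4 + (v*y + y) = 4 + (y + v*y) = 4 + y + v*y)
w(N) = 5 (w(N) = 0*(4 + 3 - 3*3) + 5 = 0*(4 + 3 - 9) + 5 = 0*(-2) + 5 = 0 + 5 = 5)
q = 499 (q = (5 + 897) - 31*13 = 902 - 403 = 499)
4079/(-4031) + q/(-77) = 4079/(-4031) + 499/(-77) = 4079*(-1/4031) + 499*(-1/77) = -4079/4031 - 499/77 = -2325552/310387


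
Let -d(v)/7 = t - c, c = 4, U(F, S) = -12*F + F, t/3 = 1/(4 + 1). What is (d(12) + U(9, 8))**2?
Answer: 141376/25 ≈ 5655.0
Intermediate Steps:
t = 3/5 (t = 3/(4 + 1) = 3/5 ≈ 0.60000)
U(F, S) = -11*F
d(v) = 119/5 (d(v) = -7*(3/5 - 1*4) = -7*(3/5 - 4) = -7*(-17/5) = 119/5)
(d(12) + U(9, 8))**2 = (119/5 - 11*9)**2 = (119/5 - 99)**2 = (-376/5)**2 = 141376/25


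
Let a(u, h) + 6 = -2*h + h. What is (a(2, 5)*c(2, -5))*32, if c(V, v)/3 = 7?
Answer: -7392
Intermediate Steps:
a(u, h) = -6 - h (a(u, h) = -6 + (-2*h + h) = -6 - h)
c(V, v) = 21 (c(V, v) = 3*7 = 21)
(a(2, 5)*c(2, -5))*32 = ((-6 - 1*5)*21)*32 = ((-6 - 5)*21)*32 = -11*21*32 = -231*32 = -7392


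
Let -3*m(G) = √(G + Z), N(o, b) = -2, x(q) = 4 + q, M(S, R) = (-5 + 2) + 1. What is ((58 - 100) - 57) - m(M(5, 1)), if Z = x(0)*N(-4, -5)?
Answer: -99 + I*√10/3 ≈ -99.0 + 1.0541*I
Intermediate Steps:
M(S, R) = -2 (M(S, R) = -3 + 1 = -2)
Z = -8 (Z = (4 + 0)*(-2) = 4*(-2) = -8)
m(G) = -√(-8 + G)/3 (m(G) = -√(G - 8)/3 = -√(-8 + G)/3)
((58 - 100) - 57) - m(M(5, 1)) = ((58 - 100) - 57) - (-1)*√(-8 - 2)/3 = (-42 - 57) - (-1)*√(-10)/3 = -99 - (-1)*I*√10/3 = -99 + I*√10/3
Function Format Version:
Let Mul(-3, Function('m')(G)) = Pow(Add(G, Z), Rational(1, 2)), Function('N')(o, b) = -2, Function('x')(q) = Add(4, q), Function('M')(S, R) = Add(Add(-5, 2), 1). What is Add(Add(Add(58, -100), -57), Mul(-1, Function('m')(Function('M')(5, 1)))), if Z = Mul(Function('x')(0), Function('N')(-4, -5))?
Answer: Add(-99, Mul(Rational(1, 3), I, Pow(10, Rational(1, 2)))) ≈ Add(-99.000, Mul(1.0541, I))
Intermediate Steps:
Function('M')(S, R) = -2 (Function('M')(S, R) = Add(-3, 1) = -2)
Z = -8 (Z = Mul(Add(4, 0), -2) = Mul(4, -2) = -8)
Function('m')(G) = Mul(Rational(-1, 3), Pow(Add(-8, G), Rational(1, 2))) (Function('m')(G) = Mul(Rational(-1, 3), Pow(Add(G, -8), Rational(1, 2))) = Mul(Rational(-1, 3), Pow(Add(-8, G), Rational(1, 2))))
Add(Add(Add(58, -100), -57), Mul(-1, Function('m')(Function('M')(5, 1)))) = Add(Add(Add(58, -100), -57), Mul(-1, Mul(Rational(-1, 3), Pow(Add(-8, -2), Rational(1, 2))))) = Add(Add(-42, -57), Mul(-1, Mul(Rational(-1, 3), Pow(-10, Rational(1, 2))))) = Add(-99, Mul(-1, Mul(Rational(-1, 3), Mul(I, Pow(10, Rational(1, 2)))))) = Add(-99, Mul(-1, Mul(Rational(-1, 3), I, Pow(10, Rational(1, 2))))) = Add(-99, Mul(Rational(1, 3), I, Pow(10, Rational(1, 2))))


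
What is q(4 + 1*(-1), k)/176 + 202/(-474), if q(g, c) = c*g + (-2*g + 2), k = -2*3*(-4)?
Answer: -415/10428 ≈ -0.039797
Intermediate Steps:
k = 24 (k = -6*(-4) = 24)
q(g, c) = 2 - 2*g + c*g (q(g, c) = c*g + (2 - 2*g) = 2 - 2*g + c*g)
q(4 + 1*(-1), k)/176 + 202/(-474) = (2 - 2*(4 + 1*(-1)) + 24*(4 + 1*(-1)))/176 + 202/(-474) = (2 - 2*(4 - 1) + 24*(4 - 1))*(1/176) + 202*(-1/474) = (2 - 2*3 + 24*3)*(1/176) - 101/237 = (2 - 6 + 72)*(1/176) - 101/237 = 68*(1/176) - 101/237 = 17/44 - 101/237 = -415/10428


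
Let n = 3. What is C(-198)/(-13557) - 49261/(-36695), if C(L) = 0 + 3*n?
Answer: 222500374/165824705 ≈ 1.3418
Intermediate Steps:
C(L) = 9 (C(L) = 0 + 3*3 = 0 + 9 = 9)
C(-198)/(-13557) - 49261/(-36695) = 9/(-13557) - 49261/(-36695) = 9*(-1/13557) - 49261*(-1/36695) = -3/4519 + 49261/36695 = 222500374/165824705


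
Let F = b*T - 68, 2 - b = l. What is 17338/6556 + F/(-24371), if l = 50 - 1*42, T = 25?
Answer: 211986803/79888138 ≈ 2.6535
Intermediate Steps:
l = 8 (l = 50 - 42 = 8)
b = -6 (b = 2 - 1*8 = 2 - 8 = -6)
F = -218 (F = -6*25 - 68 = -150 - 68 = -218)
17338/6556 + F/(-24371) = 17338/6556 - 218/(-24371) = 17338*(1/6556) - 218*(-1/24371) = 8669/3278 + 218/24371 = 211986803/79888138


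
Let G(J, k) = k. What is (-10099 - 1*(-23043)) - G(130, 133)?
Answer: 12811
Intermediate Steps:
(-10099 - 1*(-23043)) - G(130, 133) = (-10099 - 1*(-23043)) - 1*133 = (-10099 + 23043) - 133 = 12944 - 133 = 12811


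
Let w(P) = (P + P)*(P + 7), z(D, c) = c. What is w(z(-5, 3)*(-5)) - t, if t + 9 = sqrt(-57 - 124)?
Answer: 249 - I*sqrt(181) ≈ 249.0 - 13.454*I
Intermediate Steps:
w(P) = 2*P*(7 + P) (w(P) = (2*P)*(7 + P) = 2*P*(7 + P))
t = -9 + I*sqrt(181) (t = -9 + sqrt(-57 - 124) = -9 + sqrt(-181) = -9 + I*sqrt(181) ≈ -9.0 + 13.454*I)
w(z(-5, 3)*(-5)) - t = 2*(3*(-5))*(7 + 3*(-5)) - (-9 + I*sqrt(181)) = 2*(-15)*(7 - 15) + (9 - I*sqrt(181)) = 2*(-15)*(-8) + (9 - I*sqrt(181)) = 240 + (9 - I*sqrt(181)) = 249 - I*sqrt(181)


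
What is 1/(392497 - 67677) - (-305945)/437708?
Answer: 6211093288/8886019535 ≈ 0.69897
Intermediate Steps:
1/(392497 - 67677) - (-305945)/437708 = 1/324820 - (-305945)/437708 = 1/324820 - 1*(-305945/437708) = 1/324820 + 305945/437708 = 6211093288/8886019535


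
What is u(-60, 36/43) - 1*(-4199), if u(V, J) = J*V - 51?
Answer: 176204/43 ≈ 4097.8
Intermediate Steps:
u(V, J) = -51 + J*V
u(-60, 36/43) - 1*(-4199) = (-51 + (36/43)*(-60)) - 1*(-4199) = (-51 + (36*(1/43))*(-60)) + 4199 = (-51 + (36/43)*(-60)) + 4199 = (-51 - 2160/43) + 4199 = -4353/43 + 4199 = 176204/43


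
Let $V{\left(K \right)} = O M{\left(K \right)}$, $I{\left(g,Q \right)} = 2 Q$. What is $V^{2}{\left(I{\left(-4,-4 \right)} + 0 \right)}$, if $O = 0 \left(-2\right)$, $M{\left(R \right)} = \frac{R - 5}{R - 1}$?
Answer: $0$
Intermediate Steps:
$M{\left(R \right)} = \frac{-5 + R}{-1 + R}$ ($M{\left(R \right)} = \frac{-5 + R}{R + \left(-4 + 3\right)} = \frac{-5 + R}{R - 1} = \frac{-5 + R}{-1 + R}$)
$O = 0$
$V{\left(K \right)} = 0$ ($V{\left(K \right)} = 0 \frac{-5 + K}{-1 + K} = 0$)
$V^{2}{\left(I{\left(-4,-4 \right)} + 0 \right)} = 0^{2} = 0$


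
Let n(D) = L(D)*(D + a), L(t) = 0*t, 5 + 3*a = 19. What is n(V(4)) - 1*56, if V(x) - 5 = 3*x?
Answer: -56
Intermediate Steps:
a = 14/3 (a = -5/3 + (1/3)*19 = -5/3 + 19/3 = 14/3 ≈ 4.6667)
L(t) = 0
V(x) = 5 + 3*x
n(D) = 0 (n(D) = 0*(D + 14/3) = 0*(14/3 + D) = 0)
n(V(4)) - 1*56 = 0 - 1*56 = 0 - 56 = -56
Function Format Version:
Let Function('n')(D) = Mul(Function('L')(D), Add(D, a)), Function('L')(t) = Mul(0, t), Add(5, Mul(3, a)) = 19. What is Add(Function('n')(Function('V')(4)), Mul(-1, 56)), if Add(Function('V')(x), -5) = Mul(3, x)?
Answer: -56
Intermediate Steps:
a = Rational(14, 3) (a = Add(Rational(-5, 3), Mul(Rational(1, 3), 19)) = Add(Rational(-5, 3), Rational(19, 3)) = Rational(14, 3) ≈ 4.6667)
Function('L')(t) = 0
Function('V')(x) = Add(5, Mul(3, x))
Function('n')(D) = 0 (Function('n')(D) = Mul(0, Add(D, Rational(14, 3))) = Mul(0, Add(Rational(14, 3), D)) = 0)
Add(Function('n')(Function('V')(4)), Mul(-1, 56)) = Add(0, Mul(-1, 56)) = Add(0, -56) = -56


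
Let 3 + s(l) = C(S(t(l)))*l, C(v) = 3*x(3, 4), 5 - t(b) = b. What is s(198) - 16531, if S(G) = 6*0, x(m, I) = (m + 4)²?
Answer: 12572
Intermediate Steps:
x(m, I) = (4 + m)²
t(b) = 5 - b
S(G) = 0
C(v) = 147 (C(v) = 3*(4 + 3)² = 3*7² = 3*49 = 147)
s(l) = -3 + 147*l
s(198) - 16531 = (-3 + 147*198) - 16531 = (-3 + 29106) - 16531 = 29103 - 16531 = 12572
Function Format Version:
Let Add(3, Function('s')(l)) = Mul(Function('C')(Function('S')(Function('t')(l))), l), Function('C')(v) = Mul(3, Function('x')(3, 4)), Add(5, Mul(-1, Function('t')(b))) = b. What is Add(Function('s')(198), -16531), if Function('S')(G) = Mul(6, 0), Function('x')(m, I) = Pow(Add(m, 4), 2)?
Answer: 12572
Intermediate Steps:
Function('x')(m, I) = Pow(Add(4, m), 2)
Function('t')(b) = Add(5, Mul(-1, b))
Function('S')(G) = 0
Function('C')(v) = 147 (Function('C')(v) = Mul(3, Pow(Add(4, 3), 2)) = Mul(3, Pow(7, 2)) = Mul(3, 49) = 147)
Function('s')(l) = Add(-3, Mul(147, l))
Add(Function('s')(198), -16531) = Add(Add(-3, Mul(147, 198)), -16531) = Add(Add(-3, 29106), -16531) = Add(29103, -16531) = 12572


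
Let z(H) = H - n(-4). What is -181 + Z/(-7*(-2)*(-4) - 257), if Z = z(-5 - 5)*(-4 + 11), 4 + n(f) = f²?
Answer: -56499/313 ≈ -180.51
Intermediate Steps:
n(f) = -4 + f²
z(H) = -12 + H (z(H) = H - (-4 + (-4)²) = H - (-4 + 16) = H - 1*12 = H - 12 = -12 + H)
Z = -154 (Z = (-12 + (-5 - 5))*(-4 + 11) = (-12 - 10)*7 = -22*7 = -154)
-181 + Z/(-7*(-2)*(-4) - 257) = -181 - 154/(-7*(-2)*(-4) - 257) = -181 - 154/(14*(-4) - 257) = -181 - 154/(-56 - 257) = -181 - 154/(-313) = -181 - 154*(-1/313) = -181 + 154/313 = -56499/313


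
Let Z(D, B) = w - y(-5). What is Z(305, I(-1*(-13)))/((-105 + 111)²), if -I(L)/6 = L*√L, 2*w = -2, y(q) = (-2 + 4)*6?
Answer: -13/36 ≈ -0.36111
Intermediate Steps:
y(q) = 12 (y(q) = 2*6 = 12)
w = -1 (w = (½)*(-2) = -1)
I(L) = -6*L^(3/2) (I(L) = -6*L*√L = -6*L^(3/2))
Z(D, B) = -13 (Z(D, B) = -1 - 1*12 = -1 - 12 = -13)
Z(305, I(-1*(-13)))/((-105 + 111)²) = -13/(-105 + 111)² = -13/(6²) = -13/36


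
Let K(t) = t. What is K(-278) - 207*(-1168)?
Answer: 241498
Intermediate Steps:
K(-278) - 207*(-1168) = -278 - 207*(-1168) = -278 - 1*(-241776) = -278 + 241776 = 241498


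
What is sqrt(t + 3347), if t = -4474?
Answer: 7*I*sqrt(23) ≈ 33.571*I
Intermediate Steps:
sqrt(t + 3347) = sqrt(-4474 + 3347) = sqrt(-1127) = 7*I*sqrt(23)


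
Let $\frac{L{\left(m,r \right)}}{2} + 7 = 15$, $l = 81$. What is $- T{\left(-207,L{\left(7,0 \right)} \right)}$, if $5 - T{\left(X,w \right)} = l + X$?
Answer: $-131$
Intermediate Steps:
$L{\left(m,r \right)} = 16$ ($L{\left(m,r \right)} = -14 + 2 \cdot 15 = -14 + 30 = 16$)
$T{\left(X,w \right)} = -76 - X$ ($T{\left(X,w \right)} = 5 - \left(81 + X\right) = -76 - X$)
$- T{\left(-207,L{\left(7,0 \right)} \right)} = - (-76 - -207) = - (-76 + 207) = \left(-1\right) 131 = -131$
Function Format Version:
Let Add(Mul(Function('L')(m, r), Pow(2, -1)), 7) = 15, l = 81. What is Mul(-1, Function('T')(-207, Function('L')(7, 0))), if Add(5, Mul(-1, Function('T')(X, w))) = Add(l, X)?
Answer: -131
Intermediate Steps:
Function('L')(m, r) = 16 (Function('L')(m, r) = Add(-14, Mul(2, 15)) = Add(-14, 30) = 16)
Function('T')(X, w) = Add(-76, Mul(-1, X)) (Function('T')(X, w) = Add(5, Mul(-1, Add(81, X))) = Add(5, Add(-81, Mul(-1, X))) = Add(-76, Mul(-1, X)))
Mul(-1, Function('T')(-207, Function('L')(7, 0))) = Mul(-1, Add(-76, Mul(-1, -207))) = Mul(-1, Add(-76, 207)) = Mul(-1, 131) = -131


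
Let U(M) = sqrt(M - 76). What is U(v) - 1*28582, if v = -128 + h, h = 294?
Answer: -28582 + 3*sqrt(10) ≈ -28573.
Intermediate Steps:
v = 166 (v = -128 + 294 = 166)
U(M) = sqrt(-76 + M)
U(v) - 1*28582 = sqrt(-76 + 166) - 1*28582 = sqrt(90) - 28582 = 3*sqrt(10) - 28582 = -28582 + 3*sqrt(10)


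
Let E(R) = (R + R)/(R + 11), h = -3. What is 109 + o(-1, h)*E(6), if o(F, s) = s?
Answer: 1817/17 ≈ 106.88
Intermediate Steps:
E(R) = 2*R/(11 + R) (E(R) = (2*R)/(11 + R) = 2*R/(11 + R))
109 + o(-1, h)*E(6) = 109 - 6*6/(11 + 6) = 109 - 6*6/17 = 109 - 3*12/17 = 109 - 36/17 = 1817/17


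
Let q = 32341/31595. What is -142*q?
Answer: -64682/445 ≈ -145.35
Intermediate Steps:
q = 32341/31595 (q = 32341*(1/31595) = 32341/31595 ≈ 1.0236)
-142*q = -142*32341/31595 = -64682/445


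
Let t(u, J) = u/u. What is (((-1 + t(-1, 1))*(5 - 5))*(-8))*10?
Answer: 0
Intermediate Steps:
t(u, J) = 1
(((-1 + t(-1, 1))*(5 - 5))*(-8))*10 = (((-1 + 1)*(5 - 5))*(-8))*10 = ((0*0)*(-8))*10 = (0*(-8))*10 = 0*10 = 0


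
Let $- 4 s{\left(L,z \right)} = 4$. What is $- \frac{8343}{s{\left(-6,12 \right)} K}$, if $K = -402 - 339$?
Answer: $- \frac{2781}{247} \approx -11.259$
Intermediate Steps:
$K = -741$ ($K = -402 - 339 = -741$)
$s{\left(L,z \right)} = -1$ ($s{\left(L,z \right)} = \left(- \frac{1}{4}\right) 4 = -1$)
$- \frac{8343}{s{\left(-6,12 \right)} K} = - \frac{8343}{\left(-1\right) \left(-741\right)} = - \frac{8343}{741} = \left(-8343\right) \frac{1}{741} = - \frac{2781}{247}$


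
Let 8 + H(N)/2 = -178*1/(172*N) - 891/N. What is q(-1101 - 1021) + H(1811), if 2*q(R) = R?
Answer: -83945936/77873 ≈ -1078.0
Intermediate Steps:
q(R) = R/2
H(N) = -16 - 76715/(43*N) (H(N) = -16 + 2*(-178*1/(172*N) - 891/N) = -16 + 2*(-89/(86*N) - 891/N) = -16 + 2*(-76715/(86*N)) = -16 - 76715/(43*N))
q(-1101 - 1021) + H(1811) = (-1101 - 1021)/2 + (-16 - 76715/43/1811) = (½)*(-2122) + (-16 - 76715/43*1/1811) = -1061 + (-16 - 76715/77873) = -1061 - 1322683/77873 = -83945936/77873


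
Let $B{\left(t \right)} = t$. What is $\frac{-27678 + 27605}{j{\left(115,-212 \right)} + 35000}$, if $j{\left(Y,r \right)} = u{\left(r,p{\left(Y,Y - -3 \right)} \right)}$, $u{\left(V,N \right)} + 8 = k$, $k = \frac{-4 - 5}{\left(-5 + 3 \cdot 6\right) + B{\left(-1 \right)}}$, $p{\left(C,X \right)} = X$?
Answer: $- \frac{292}{139965} \approx -0.0020862$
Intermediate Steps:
$k = - \frac{3}{4}$ ($k = \frac{-4 - 5}{\left(-5 + 3 \cdot 6\right) - 1} = - \frac{9}{\left(-5 + 18\right) - 1} = - \frac{9}{13 - 1} = - \frac{9}{12} = \left(-9\right) \frac{1}{12} = - \frac{3}{4} \approx -0.75$)
$u{\left(V,N \right)} = - \frac{35}{4}$ ($u{\left(V,N \right)} = -8 - \frac{3}{4} = - \frac{35}{4}$)
$j{\left(Y,r \right)} = - \frac{35}{4}$
$\frac{-27678 + 27605}{j{\left(115,-212 \right)} + 35000} = \frac{-27678 + 27605}{- \frac{35}{4} + 35000} = - \frac{73}{\frac{139965}{4}} = \left(-73\right) \frac{4}{139965} = - \frac{292}{139965}$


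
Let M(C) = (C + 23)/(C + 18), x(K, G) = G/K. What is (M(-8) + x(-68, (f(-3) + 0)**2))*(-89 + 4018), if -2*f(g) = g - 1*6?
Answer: 1284783/272 ≈ 4723.5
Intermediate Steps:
f(g) = 3 - g/2 (f(g) = -(g - 1*6)/2 = -(g - 6)/2 = -(-6 + g)/2 = 3 - g/2)
M(C) = (23 + C)/(18 + C)
(M(-8) + x(-68, (f(-3) + 0)**2))*(-89 + 4018) = ((23 - 8)/(18 - 8) + ((3 - 1/2*(-3)) + 0)**2/(-68))*(-89 + 4018) = (15/10 + ((3 + 3/2) + 0)**2*(-1/68))*3929 = ((1/10)*15 + (9/2 + 0)**2*(-1/68))*3929 = (3/2 + (9/2)**2*(-1/68))*3929 = (3/2 + (81/4)*(-1/68))*3929 = (3/2 - 81/272)*3929 = (327/272)*3929 = 1284783/272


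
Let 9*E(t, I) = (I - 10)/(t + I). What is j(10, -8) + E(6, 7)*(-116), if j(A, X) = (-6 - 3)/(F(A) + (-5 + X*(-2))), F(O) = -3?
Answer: 577/312 ≈ 1.8494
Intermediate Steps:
j(A, X) = -9/(-8 - 2*X) (j(A, X) = (-6 - 3)/(-3 + (-5 + X*(-2))) = -9/(-3 + (-5 - 2*X)) = -9/(-8 - 2*X))
E(t, I) = (-10 + I)/(9*(I + t)) (E(t, I) = ((I - 10)/(t + I))/9 = ((-10 + I)/(I + t))/9 = (-10 + I)/(9*(I + t)))
j(10, -8) + E(6, 7)*(-116) = 9/(2*(4 - 8)) + ((-10 + 7)/(9*(7 + 6)))*(-116) = (9/2)/(-4) + ((⅑)*(-3)/13)*(-116) = (9/2)*(-¼) + ((⅑)*(1/13)*(-3))*(-116) = -9/8 - 1/39*(-116) = -9/8 + 116/39 = 577/312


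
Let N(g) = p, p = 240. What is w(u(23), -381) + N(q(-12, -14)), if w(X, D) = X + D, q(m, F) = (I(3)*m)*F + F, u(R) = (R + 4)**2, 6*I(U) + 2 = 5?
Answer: 588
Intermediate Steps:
I(U) = 1/2 (I(U) = -1/3 + (1/6)*5 = -1/3 + 5/6 = 1/2)
u(R) = (4 + R)**2
q(m, F) = F + F*m/2 (q(m, F) = (m/2)*F + F = F*m/2 + F = F + F*m/2)
N(g) = 240
w(X, D) = D + X
w(u(23), -381) + N(q(-12, -14)) = (-381 + (4 + 23)**2) + 240 = (-381 + 27**2) + 240 = (-381 + 729) + 240 = 348 + 240 = 588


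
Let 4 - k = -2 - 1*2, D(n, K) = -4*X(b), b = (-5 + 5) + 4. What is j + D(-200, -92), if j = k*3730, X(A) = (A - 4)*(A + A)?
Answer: 29840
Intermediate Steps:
b = 4 (b = 0 + 4 = 4)
X(A) = 2*A*(-4 + A) (X(A) = (-4 + A)*(2*A) = 2*A*(-4 + A))
D(n, K) = 0 (D(n, K) = -8*4*(-4 + 4) = -8*4*0 = -4*0 = 0)
k = 8 (k = 4 - (-2 - 1*2) = 4 - (-2 - 2) = 4 - 1*(-4) = 4 + 4 = 8)
j = 29840 (j = 8*3730 = 29840)
j + D(-200, -92) = 29840 + 0 = 29840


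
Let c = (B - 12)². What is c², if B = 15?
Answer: 81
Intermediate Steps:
c = 9 (c = (15 - 12)² = 3² = 9)
c² = 9² = 81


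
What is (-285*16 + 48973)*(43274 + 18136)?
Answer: 2727402330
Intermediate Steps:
(-285*16 + 48973)*(43274 + 18136) = (-4560 + 48973)*61410 = 44413*61410 = 2727402330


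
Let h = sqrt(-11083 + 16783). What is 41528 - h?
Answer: 41528 - 10*sqrt(57) ≈ 41453.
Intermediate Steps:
h = 10*sqrt(57) (h = sqrt(5700) = 10*sqrt(57) ≈ 75.498)
41528 - h = 41528 - 10*sqrt(57)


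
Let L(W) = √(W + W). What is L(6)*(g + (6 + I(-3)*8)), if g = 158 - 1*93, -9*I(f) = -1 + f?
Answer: 1342*√3/9 ≈ 258.27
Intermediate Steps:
I(f) = ⅑ - f/9 (I(f) = -(-1 + f)/9 = ⅑ - f/9)
L(W) = √2*√W (L(W) = √(2*W) = √2*√W)
g = 65 (g = 158 - 93 = 65)
L(6)*(g + (6 + I(-3)*8)) = (√2*√6)*(65 + (6 + (⅑ - ⅑*(-3))*8)) = (2*√3)*(65 + (6 + (⅑ + ⅓)*8)) = (2*√3)*(65 + (6 + (4/9)*8)) = (2*√3)*(65 + (6 + 32/9)) = (2*√3)*(65 + 86/9) = (2*√3)*(671/9) = 1342*√3/9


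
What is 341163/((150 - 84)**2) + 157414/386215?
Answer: 14716440381/186928060 ≈ 78.728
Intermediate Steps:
341163/((150 - 84)**2) + 157414/386215 = 341163/(66**2) + 157414*(1/386215) = 341163/4356 + 157414/386215 = 341163*(1/4356) + 157414/386215 = 37907/484 + 157414/386215 = 14716440381/186928060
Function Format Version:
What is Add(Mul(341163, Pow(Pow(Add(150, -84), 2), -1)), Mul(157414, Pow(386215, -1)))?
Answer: Rational(14716440381, 186928060) ≈ 78.728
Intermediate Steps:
Add(Mul(341163, Pow(Pow(Add(150, -84), 2), -1)), Mul(157414, Pow(386215, -1))) = Add(Mul(341163, Pow(Pow(66, 2), -1)), Mul(157414, Rational(1, 386215))) = Add(Mul(341163, Pow(4356, -1)), Rational(157414, 386215)) = Add(Mul(341163, Rational(1, 4356)), Rational(157414, 386215)) = Add(Rational(37907, 484), Rational(157414, 386215)) = Rational(14716440381, 186928060)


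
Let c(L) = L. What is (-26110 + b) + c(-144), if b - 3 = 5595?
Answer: -20656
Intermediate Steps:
b = 5598 (b = 3 + 5595 = 5598)
(-26110 + b) + c(-144) = (-26110 + 5598) - 144 = -20512 - 144 = -20656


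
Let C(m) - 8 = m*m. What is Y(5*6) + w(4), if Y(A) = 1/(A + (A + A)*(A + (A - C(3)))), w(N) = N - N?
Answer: 1/2610 ≈ 0.00038314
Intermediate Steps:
w(N) = 0
C(m) = 8 + m² (C(m) = 8 + m*m = 8 + m²)
Y(A) = 1/(A + 2*A*(-17 + 2*A)) (Y(A) = 1/(A + (A + A)*(A + (A - (8 + 3²)))) = 1/(A + (2*A)*(A + (A - (8 + 9)))) = 1/(A + (2*A)*(A + (A - 1*17))) = 1/(A + (2*A)*(A + (A - 17))) = 1/(A + (2*A)*(A + (-17 + A))) = 1/(A + (2*A)*(-17 + 2*A)) = 1/(A + 2*A*(-17 + 2*A)))
Y(5*6) + w(4) = 1/(((5*6))*(-33 + 4*(5*6))) + 0 = 1/(30*(-33 + 4*30)) + 0 = 1/(30*(-33 + 120)) + 0 = (1/30)/87 + 0 = (1/30)*(1/87) + 0 = 1/2610 + 0 = 1/2610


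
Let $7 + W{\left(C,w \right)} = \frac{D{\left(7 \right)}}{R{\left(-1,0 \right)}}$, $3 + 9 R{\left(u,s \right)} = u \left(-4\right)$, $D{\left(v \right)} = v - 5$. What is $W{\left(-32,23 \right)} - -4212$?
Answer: $4223$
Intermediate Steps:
$D{\left(v \right)} = -5 + v$
$R{\left(u,s \right)} = - \frac{1}{3} - \frac{4 u}{9}$ ($R{\left(u,s \right)} = - \frac{1}{3} + \frac{u \left(-4\right)}{9} = - \frac{1}{3} + \frac{\left(-4\right) u}{9} = - \frac{1}{3} - \frac{4 u}{9}$)
$W{\left(C,w \right)} = 11$ ($W{\left(C,w \right)} = -7 + \frac{-5 + 7}{- \frac{1}{3} - - \frac{4}{9}} = -7 + \frac{2}{- \frac{1}{3} + \frac{4}{9}} = -7 + 2 \frac{1}{\frac{1}{9}} = -7 + 2 \cdot 9 = -7 + 18 = 11$)
$W{\left(-32,23 \right)} - -4212 = 11 - -4212 = 11 + 4212 = 4223$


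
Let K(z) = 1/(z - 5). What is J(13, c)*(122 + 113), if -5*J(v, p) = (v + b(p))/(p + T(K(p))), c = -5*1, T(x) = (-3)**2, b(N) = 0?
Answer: -611/4 ≈ -152.75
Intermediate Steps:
K(z) = 1/(-5 + z)
T(x) = 9
c = -5
J(v, p) = -v/(5*(9 + p)) (J(v, p) = -(v + 0)/(5*(p + 9)) = -v/(5*(9 + p)))
J(13, c)*(122 + 113) = (-1*13/(45 + 5*(-5)))*(122 + 113) = -1*13/(45 - 25)*235 = -1*13/20*235 = -1*13*1/20*235 = -13/20*235 = -611/4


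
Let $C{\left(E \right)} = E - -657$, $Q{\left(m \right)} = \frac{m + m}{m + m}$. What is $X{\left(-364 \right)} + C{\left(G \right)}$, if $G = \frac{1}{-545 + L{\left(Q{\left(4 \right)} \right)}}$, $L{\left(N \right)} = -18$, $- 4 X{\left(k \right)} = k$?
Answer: $\frac{421123}{563} \approx 748.0$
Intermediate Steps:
$Q{\left(m \right)} = 1$ ($Q{\left(m \right)} = \frac{2 m}{2 m} = 2 m \frac{1}{2 m} = 1$)
$X{\left(k \right)} = - \frac{k}{4}$
$G = - \frac{1}{563}$ ($G = \frac{1}{-545 - 18} = \frac{1}{-563} = - \frac{1}{563} \approx -0.0017762$)
$C{\left(E \right)} = 657 + E$ ($C{\left(E \right)} = E + 657 = 657 + E$)
$X{\left(-364 \right)} + C{\left(G \right)} = \left(- \frac{1}{4}\right) \left(-364\right) + \left(657 - \frac{1}{563}\right) = 91 + \frac{369890}{563} = \frac{421123}{563}$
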